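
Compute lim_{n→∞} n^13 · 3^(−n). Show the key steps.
lim = 0

Exponentials with base > 1 dominate every fixed polynomial: for any fixed c, n^c / 3^n → 0 as n → ∞ (e.g. by the ratio test, or by writing 3^n = e^(n ln 3) and noting e^(n ln 3) / n^c → ∞). Hence n^13 · 3^(−n) = n^13 / 3^n → 0.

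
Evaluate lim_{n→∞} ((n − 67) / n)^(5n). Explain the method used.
lim = e^(−335)

Rewrite as (1 − 67/n)^(5n). By the standard limit (1 + x/n)^n → e^x, we have (1 − 67/n)^n → e^(−67), and raising to the 5th power gives e^(−335).
More precisely, ln[(1 − 67/n)^(5n)] = 5n · ln(1 − 67/n) = 5n · (-67/n + O(1/n^2)) = -335 + O(1/n) → -335.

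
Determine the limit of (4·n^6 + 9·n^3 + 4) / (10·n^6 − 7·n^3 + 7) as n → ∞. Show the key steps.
lim = 4/10 = 2/5

For large n the leading n^6 terms dominate both numerator and denominator. Dividing top and bottom by n^6, every other term tends to 0, leaving 4/10 = 2/5.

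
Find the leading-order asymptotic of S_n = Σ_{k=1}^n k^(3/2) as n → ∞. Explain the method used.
S_n ~ (2/5) · n^(5/2)

Integral comparison: Σ_{k=1}^n k^(3/2) = ∫_0^n x^(3/2) dx + O(n^(3/2)). The integral is n^(1 + 3/2) / (1 + 3/2) = n^((3+2)/2) / ((3+2)/2) = (2/5) · n^(5/2).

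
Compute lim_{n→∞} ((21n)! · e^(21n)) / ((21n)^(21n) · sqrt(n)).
lim = sqrt(2π·21)

Stirling: (21n)! ~ sqrt(2π·21n) · (21n/e)^(21n). Hence
  (21n)! · e^(21n) / (21n)^(21n) ~ sqrt(2π·21n).
Dividing by sqrt(n): sqrt(2π·21n) / sqrt(n) = sqrt(2π·21) · n^((1−1)/2), so the limit is sqrt(2π·21).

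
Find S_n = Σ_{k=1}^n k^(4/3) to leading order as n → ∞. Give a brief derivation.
S_n ~ (3/7) · n^(7/3)

Integral comparison: Σ_{k=1}^n k^(4/3) = ∫_0^n x^(4/3) dx + O(n^(4/3)). The integral is n^(1 + 4/3) / (1 + 4/3) = n^((4+3)/3) / ((4+3)/3) = (3/7) · n^(7/3).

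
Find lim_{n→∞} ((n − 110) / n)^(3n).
lim = e^(−330)

Rewrite as (1 − 110/n)^(3n). By the standard limit (1 + x/n)^n → e^x, we have (1 − 110/n)^n → e^(−110), and raising to the 3rd power gives e^(−330).
More precisely, ln[(1 − 110/n)^(3n)] = 3n · ln(1 − 110/n) = 3n · (-110/n + O(1/n^2)) = -330 + O(1/n) → -330.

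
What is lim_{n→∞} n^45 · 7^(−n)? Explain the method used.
lim = 0

Exponentials with base > 1 dominate every fixed polynomial: for any fixed c, n^c / 7^n → 0 as n → ∞ (e.g. by the ratio test, or by writing 7^n = e^(n ln 7) and noting e^(n ln 7) / n^c → ∞). Hence n^45 · 7^(−n) = n^45 / 7^n → 0.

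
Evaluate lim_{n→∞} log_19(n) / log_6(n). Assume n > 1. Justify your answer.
lim = ln(6) / ln(19) = log_19(6)

Change of base: log_19(n) = ln n / ln 19 and log_6(n) = ln n / ln 6. The ratio is (ln n / ln 19) · (ln 6 / ln n) = ln 6 / ln 19, a constant independent of n. So the limit is ln 6 / ln 19 = log_19(6).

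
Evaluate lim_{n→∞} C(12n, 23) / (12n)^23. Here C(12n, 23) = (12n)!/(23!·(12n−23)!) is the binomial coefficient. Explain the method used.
lim = 1/23! = 1/25852016738884976640000

With N = 12n → ∞: C(N, 23) / N^23 = [N(N−1)…(N−22)] / (23! · N^23) = (1/23!) · 1 · (1 − 1/(12n)) · … · (1 − 22/(12n)). Each factor → 1 as N → ∞, so the limit is 1/23! = 1/25852016738884976640000.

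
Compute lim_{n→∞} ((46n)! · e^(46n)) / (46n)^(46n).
lim = ∞

Stirling: (46n)! ~ sqrt(2π·46n) · (46n/e)^(46n). Hence
  (46n)! · e^(46n) / (46n)^(46n) ~ sqrt(2π·46n) = sqrt(2π·46) · sqrt(n) → ∞.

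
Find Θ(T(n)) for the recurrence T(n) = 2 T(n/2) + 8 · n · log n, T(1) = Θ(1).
T(n) = Θ(n · (log n)^2)

Here log_2 2 = 1 and f(n) = 8 · n · log n = Θ(n^(log_2 2) · (log n)^1). This is the extended Case 2 of the master theorem (f matches the critical exponent up to log factors), giving T(n) = Θ(n^(log_2 2) · (log n)^(1+1)) = Θ(n · (log n)^2).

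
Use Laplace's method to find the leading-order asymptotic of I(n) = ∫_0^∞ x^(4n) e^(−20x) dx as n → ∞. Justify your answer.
I(n) ~ (sqrt(2π·4n) / 20) · (4n/(20e))^(4n)

Write the integrand as exp(4n ln x − 20x) and set f(x) = 4n ln x − 20x. Then f'(x) = 4n/x − 20 = 0 at x* = 4n/20, and f''(x*) = −4n/x*^2 = −20^2/(4n). Laplace's method (interior maximum) gives
  I(n) ~ e^(f(x*)) · sqrt(2π / |f''(x*)|)
        = exp(4n ln(4n/20) − 4n) · sqrt(2π · 4n / 20^2)
        = (4n/20)^(4n) e^(−4n) · sqrt(2π·4n) / 20
        = (sqrt(2π·4n) / 20) · (4n/(20e))^(4n).
This matches Γ(4n+1)/20^(4n+1) with Stirling applied to Γ.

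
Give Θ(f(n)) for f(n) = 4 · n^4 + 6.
f(n) ∈ Θ(n^4)

Compare the terms by growth order. For large n, n^a · (log n)^b dominates n^a' · (log n)^b' iff a > a', or (a = a' and b > b'). Ranking the 2 terms shows the dominant one is 4 · n^4. Hence f(n) ∈ Θ(n^4).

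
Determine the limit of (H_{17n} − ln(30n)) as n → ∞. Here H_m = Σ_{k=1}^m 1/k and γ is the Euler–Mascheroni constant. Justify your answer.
lim = ln(17/30) + γ

By Euler-Maclaurin, H_m = ln m + γ + O(1/m). So
  H_{17n} − ln(30n) = ln(17n) + γ − ln(30n) + O(1/n)
                       = ln(17/30) + γ + O(1/n).
Hence the limit is ln(17/30) + γ.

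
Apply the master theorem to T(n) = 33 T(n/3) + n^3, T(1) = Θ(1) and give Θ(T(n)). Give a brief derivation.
T(n) = Θ(n^(log_3 33))

Master theorem: compare f(n) = n^3 to n^(log_3 33) where log_3 33 ≈ 3.183. Since 3 < log_3 33, we have f(n) = O(n^(log_3 33 − ε)) for some ε > 0 — Case 1. Hence T(n) = Θ(n^(log_3 33)).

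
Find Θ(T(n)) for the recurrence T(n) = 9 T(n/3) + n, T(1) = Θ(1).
T(n) = Θ(n^2)

Master theorem: compare f(n) = n to n^(log_3 9) where log_3 9 = 2. Since 1 < log_3 9, we have f(n) = O(n^(log_3 9 − ε)) for some ε > 0 — Case 1. Hence T(n) = Θ(n^(log_3 9)) = Θ(n^2).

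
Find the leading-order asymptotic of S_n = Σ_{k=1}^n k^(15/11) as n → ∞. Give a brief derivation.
S_n ~ (11/26) · n^(26/11)

Integral comparison: Σ_{k=1}^n k^(15/11) = ∫_0^n x^(15/11) dx + O(n^(15/11)). The integral is n^(1 + 15/11) / (1 + 15/11) = n^((15+11)/11) / ((15+11)/11) = (11/26) · n^(26/11).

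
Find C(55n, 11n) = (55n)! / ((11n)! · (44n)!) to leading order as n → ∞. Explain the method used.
C(55n, 11n) ~ (3125/256)^(11n) · sqrt(5/(8π·11n))

Write N = 11n. Apply Stirling to each factorial:
  (5N)! ~ sqrt(2π·5N) · (5N/e)^(5N),
  N! ~ sqrt(2π N) · (N/e)^N,
  (4N)! ~ sqrt(2π·4N) · (4N/e)^(4N).
The exponential factors combine to (5N)^(5N) / (N^N · (4N)^(4N)) = 5^(5N)/4^(4N) = (5^5/4^4)^N = (3125/256)^N.
The square-root prefactors combine to sqrt(2π·5N) / (sqrt(2π N)·sqrt(2π·4N)) = sqrt(5 / (2π·4·N)) = sqrt(5/(8π·11n)).
Substituting N = 11n: C(55n, 11n) ~ (3125/256)^(11n) · sqrt(5/(8π·11n)).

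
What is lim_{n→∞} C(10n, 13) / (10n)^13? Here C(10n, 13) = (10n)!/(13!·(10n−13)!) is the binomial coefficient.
lim = 1/13! = 1/6227020800

With N = 10n → ∞: C(N, 13) / N^13 = [N(N−1)…(N−12)] / (13! · N^13) = (1/13!) · 1 · (1 − 1/(10n)) · … · (1 − 12/(10n)). Each factor → 1 as N → ∞, so the limit is 1/13! = 1/6227020800.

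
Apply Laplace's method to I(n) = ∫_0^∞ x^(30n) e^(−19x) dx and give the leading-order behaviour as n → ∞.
I(n) ~ (sqrt(2π·30n) / 19) · (30n/(19e))^(30n)

Write the integrand as exp(30n ln x − 19x) and set f(x) = 30n ln x − 19x. Then f'(x) = 30n/x − 19 = 0 at x* = 30n/19, and f''(x*) = −30n/x*^2 = −19^2/(30n). Laplace's method (interior maximum) gives
  I(n) ~ e^(f(x*)) · sqrt(2π / |f''(x*)|)
        = exp(30n ln(30n/19) − 30n) · sqrt(2π · 30n / 19^2)
        = (30n/19)^(30n) e^(−30n) · sqrt(2π·30n) / 19
        = (sqrt(2π·30n) / 19) · (30n/(19e))^(30n).
This matches Γ(30n+1)/19^(30n+1) with Stirling applied to Γ.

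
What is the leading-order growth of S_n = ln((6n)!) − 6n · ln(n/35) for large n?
S_n ~ 6n · (ln 210 − 1) + O(ln n)

Stirling: ln((6n)!) = 6n ln(6n) − 6n + O(ln n).
  S_n = 6n ln(6n) − 6n − 6n ln(n/35) + O(ln n)
      = 6n ln(6n) − 6n ln n + 6n ln 35 − 6n + O(ln n)
      = 6n ln 6 + 6n ln 35 − 6n + O(ln n)
      = 6n (ln 210 − 1) + O(ln n).
Numerically ln(210) − 1 ≈ 4.3471.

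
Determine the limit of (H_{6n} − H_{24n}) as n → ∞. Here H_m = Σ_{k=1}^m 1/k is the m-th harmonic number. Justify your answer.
lim = ln(6/24) = −ln 4

Euler-Maclaurin gives H_m = ln m + γ + 1/(2m) + O(1/m^2). The γ and O(1/m) terms cancel in the difference:
  H_{6n} − H_{24n} = ln(6n) − ln(24n) + O(1/n) = ln(6/24) + O(1/n).
Hence the limit is ln(6/24) = −ln 4.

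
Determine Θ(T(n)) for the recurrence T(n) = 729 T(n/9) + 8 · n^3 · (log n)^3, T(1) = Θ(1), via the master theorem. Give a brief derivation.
T(n) = Θ(n^3 · (log n)^4)

Here log_9 729 = 3 and f(n) = 8 · n^3 · (log n)^3 = Θ(n^(log_9 729) · (log n)^3). This is the extended Case 2 of the master theorem (f matches the critical exponent up to log factors), giving T(n) = Θ(n^(log_9 729) · (log n)^(3+1)) = Θ(n^3 · (log n)^4).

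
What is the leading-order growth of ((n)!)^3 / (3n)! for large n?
((n)!)^3/(3n)! ~ ((2π·n)^(2/2) / sqrt(3)) · 3^(−3·n)  →  0

Write N = n. Stirling: N! ~ sqrt(2π N)(N/e)^N and (3N)! ~ sqrt(2π·3N)·(3N/e)^(3N).
  (N!)^3/(3N)! ~ (2π N)^(3/2) (N/e)^(3N) / [sqrt(2π·3N) (3N/e)^(3N)]
     = (2π N)^(3/2) / sqrt(2π·3N) · (N/(3N))^(3N)
     = (2π N)^((3−1)/2) / sqrt(3) · 3^(−3N).
Since 3^3 > 1, the factor 3^(−3N) decays exponentially, so the ratio → 0. Substituting N = n gives the stated form.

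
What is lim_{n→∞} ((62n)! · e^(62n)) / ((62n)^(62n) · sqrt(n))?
lim = sqrt(2π·62)

Stirling: (62n)! ~ sqrt(2π·62n) · (62n/e)^(62n). Hence
  (62n)! · e^(62n) / (62n)^(62n) ~ sqrt(2π·62n).
Dividing by sqrt(n): sqrt(2π·62n) / sqrt(n) = sqrt(2π·62) · n^((1−1)/2), so the limit is sqrt(2π·62).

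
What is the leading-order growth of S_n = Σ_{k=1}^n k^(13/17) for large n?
S_n ~ (17/30) · n^(30/17)

Integral comparison: Σ_{k=1}^n k^(13/17) = ∫_0^n x^(13/17) dx + O(n^(13/17)). The integral is n^(1 + 13/17) / (1 + 13/17) = n^((13+17)/17) / ((13+17)/17) = (17/30) · n^(30/17).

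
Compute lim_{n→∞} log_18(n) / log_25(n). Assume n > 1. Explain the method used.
lim = ln(25) / ln(18) = log_18(25)

Change of base: log_18(n) = ln n / ln 18 and log_25(n) = ln n / ln 25. The ratio is (ln n / ln 18) · (ln 25 / ln n) = ln 25 / ln 18, a constant independent of n. So the limit is ln 25 / ln 18 = log_18(25).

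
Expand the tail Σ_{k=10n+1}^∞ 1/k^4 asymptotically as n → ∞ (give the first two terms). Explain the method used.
Σ_{k>10n} 1/k^4 = 1/(3 · (10n)^3) − 1/(2 · (10n)^4) + O(1/(10n)^5)

Compare to the integral: ∫_{10n}^∞ x^(−4) dx = [−x^(−3)/3]_{10n}^∞ = 1/((4−1)·(10n)^3). The Euler-Maclaurin correction adds −f(10n)/2 = −1/(2·(10n)^4). Euler-Maclaurin then gives
  Σ_{k>10n} 1/k^4 = ∫_{10n}^∞ dx/x^4 − 1/(2·(10n)^4) + O(1/(10n)^5).
(Equivalently this is ζ(4) − Σ_{k≤10n} 1/k^4.)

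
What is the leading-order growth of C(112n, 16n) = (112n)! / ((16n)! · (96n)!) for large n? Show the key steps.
C(112n, 16n) ~ (823543/46656)^(16n) · sqrt(7/(12π·16n))

Write N = 16n. Apply Stirling to each factorial:
  (7N)! ~ sqrt(2π·7N) · (7N/e)^(7N),
  N! ~ sqrt(2π N) · (N/e)^N,
  (6N)! ~ sqrt(2π·6N) · (6N/e)^(6N).
The exponential factors combine to (7N)^(7N) / (N^N · (6N)^(6N)) = 7^(7N)/6^(6N) = (7^7/6^6)^N = (823543/46656)^N.
The square-root prefactors combine to sqrt(2π·7N) / (sqrt(2π N)·sqrt(2π·6N)) = sqrt(7 / (2π·6·N)) = sqrt(7/(12π·16n)).
Substituting N = 16n: C(112n, 16n) ~ (823543/46656)^(16n) · sqrt(7/(12π·16n)).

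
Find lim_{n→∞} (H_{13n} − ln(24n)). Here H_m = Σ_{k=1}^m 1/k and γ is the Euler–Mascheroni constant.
lim = ln(13/24) + γ

By Euler-Maclaurin, H_m = ln m + γ + O(1/m). So
  H_{13n} − ln(24n) = ln(13n) + γ − ln(24n) + O(1/n)
                       = ln(13/24) + γ + O(1/n).
Hence the limit is ln(13/24) + γ.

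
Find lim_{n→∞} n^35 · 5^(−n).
lim = 0

Exponentials with base > 1 dominate every fixed polynomial: for any fixed c, n^c / 5^n → 0 as n → ∞ (e.g. by the ratio test, or by writing 5^n = e^(n ln 5) and noting e^(n ln 5) / n^c → ∞). Hence n^35 · 5^(−n) = n^35 / 5^n → 0.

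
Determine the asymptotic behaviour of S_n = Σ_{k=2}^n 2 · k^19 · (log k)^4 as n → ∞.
S_n ~ n^20 · (log n)^4 / 10

By integral comparison, S_n = ∫_1^n 2 · x^19 · (log x)^4 dx + O(n^19 · (log n)^4). For the integral, the leading term of ∫_1^n x^19 (log x)^4 dx is n^20/20 · (log n)^4 (by repeated integration by parts; each step lowers the log-exponent and produces a relatively O(1/log n) correction). Hence S_n ~ n^20 · (log n)^4 / 10.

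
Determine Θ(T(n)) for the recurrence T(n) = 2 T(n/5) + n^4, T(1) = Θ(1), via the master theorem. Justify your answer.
T(n) = Θ(n^4)

log_5 2 ≈ 0.431. f(n) = n^4 dominates n^(log_5 2) since 4 > 0.431, and the regularity condition a·f(n/b) = 2·(n/5)^4 = (2/625)·n^4 ≤ c·f(n) holds with c = 2/625 ≈ 0.0032 < 1. So this is Case 3: T(n) = Θ(f(n)) = Θ(n^4).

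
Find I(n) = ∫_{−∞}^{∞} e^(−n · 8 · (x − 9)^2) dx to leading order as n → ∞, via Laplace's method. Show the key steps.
I(n) = sqrt(π/(8n))

Here φ(x) = 8 · (x − 9)^2 has its unique minimum at x* = 9 with φ(x*) = 0 and φ''(x*) = 16. Laplace's method gives
  I(n) ~ e^(−n φ(x*)) · sqrt(2π / (n · φ''(x*))) = sqrt(2π / (16n)) = sqrt(π/(8n)).
This is exact: substituting u = (x − 9)·sqrt(8n) gives I(n) = (1/sqrt(8n)) ∫_{−∞}^{∞} e^(−u^2) du = sqrt(π/(8n)).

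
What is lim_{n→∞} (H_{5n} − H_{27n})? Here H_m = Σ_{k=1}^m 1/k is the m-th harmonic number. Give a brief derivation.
lim = ln(5/27)

Euler-Maclaurin gives H_m = ln m + γ + 1/(2m) + O(1/m^2). The γ and O(1/m) terms cancel in the difference:
  H_{5n} − H_{27n} = ln(5n) − ln(27n) + O(1/n) = ln(5/27) + O(1/n).
Hence the limit is ln(5/27).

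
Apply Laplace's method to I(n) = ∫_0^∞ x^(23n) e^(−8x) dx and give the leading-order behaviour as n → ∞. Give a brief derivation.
I(n) ~ (sqrt(2π·23n) / 8) · (23n/(8e))^(23n)

Write the integrand as exp(23n ln x − 8x) and set f(x) = 23n ln x − 8x. Then f'(x) = 23n/x − 8 = 0 at x* = 23n/8, and f''(x*) = −23n/x*^2 = −8^2/(23n). Laplace's method (interior maximum) gives
  I(n) ~ e^(f(x*)) · sqrt(2π / |f''(x*)|)
        = exp(23n ln(23n/8) − 23n) · sqrt(2π · 23n / 8^2)
        = (23n/8)^(23n) e^(−23n) · sqrt(2π·23n) / 8
        = (sqrt(2π·23n) / 8) · (23n/(8e))^(23n).
This matches Γ(23n+1)/8^(23n+1) with Stirling applied to Γ.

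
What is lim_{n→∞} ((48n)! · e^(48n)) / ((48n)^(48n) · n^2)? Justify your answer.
lim = 0

Stirling: (48n)! ~ sqrt(2π·48n) · (48n/e)^(48n). Hence
  (48n)! · e^(48n) / (48n)^(48n) ~ sqrt(2π·48n).
Dividing by n^2: sqrt(2π·48n) / n^2 = sqrt(2π·48) · n^((1−4)/2), so the expression behaves like sqrt(2π·48) · n^((1−4)/2) → 0.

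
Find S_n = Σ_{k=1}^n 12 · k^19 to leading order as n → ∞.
S_n ~ 3 · n^20 / 5

By integral comparison (Euler-Maclaurin), Σ_{k=1}^n 12 · k^19 = 12 · ∫_0^n x^19 dx + O(n^19) = 12 · n^20/20 = 3 · n^20 / 5 + O(n^19). (Equivalently, Faulhaber's formula gives the same leading term.)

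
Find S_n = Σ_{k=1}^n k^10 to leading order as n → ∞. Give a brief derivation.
S_n ~ n^11 / 11

By integral comparison (Euler-Maclaurin), Σ_{k=1}^n k^10 = ∫_0^n x^10 dx + O(n^10) = n^11/11 + O(n^10). (Equivalently, Faulhaber's formula gives the same leading term.)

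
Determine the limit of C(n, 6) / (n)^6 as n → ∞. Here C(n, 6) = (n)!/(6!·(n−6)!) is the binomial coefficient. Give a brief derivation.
lim = 1/6! = 1/720

With N = n → ∞: C(N, 6) / N^6 = [N(N−1)…(N−5)] / (6! · N^6) = (1/6!) · 1 · (1 − 1/n) · … · (1 − 5/n). Each factor → 1 as N → ∞, so the limit is 1/6! = 1/720.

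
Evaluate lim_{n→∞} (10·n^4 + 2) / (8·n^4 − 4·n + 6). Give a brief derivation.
lim = 10/8 = 5/4

For large n the leading n^4 terms dominate both numerator and denominator. Dividing top and bottom by n^4, every other term tends to 0, leaving 10/8 = 5/4.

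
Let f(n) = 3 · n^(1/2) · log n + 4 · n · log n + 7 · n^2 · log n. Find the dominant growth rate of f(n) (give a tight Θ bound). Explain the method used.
f(n) ∈ Θ(n^2 · log n)

Compare the terms by growth order. For large n, n^a · (log n)^b dominates n^a' · (log n)^b' iff a > a', or (a = a' and b > b'). Ranking the 3 terms shows the dominant one is 7 · n^2 · log n. Hence f(n) ∈ Θ(n^2 · log n).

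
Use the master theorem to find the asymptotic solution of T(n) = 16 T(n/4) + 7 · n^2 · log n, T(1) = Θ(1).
T(n) = Θ(n^2 · (log n)^2)

Here log_4 16 = 2 and f(n) = 7 · n^2 · log n = Θ(n^(log_4 16) · (log n)^1). This is the extended Case 2 of the master theorem (f matches the critical exponent up to log factors), giving T(n) = Θ(n^(log_4 16) · (log n)^(1+1)) = Θ(n^2 · (log n)^2).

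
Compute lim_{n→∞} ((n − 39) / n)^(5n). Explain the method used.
lim = e^(−195)

Rewrite as (1 − 39/n)^(5n). By the standard limit (1 + x/n)^n → e^x, we have (1 − 39/n)^n → e^(−39), and raising to the 5th power gives e^(−195).
More precisely, ln[(1 − 39/n)^(5n)] = 5n · ln(1 − 39/n) = 5n · (-39/n + O(1/n^2)) = -195 + O(1/n) → -195.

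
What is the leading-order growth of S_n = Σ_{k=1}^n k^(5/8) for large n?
S_n ~ (8/13) · n^(13/8)

Integral comparison: Σ_{k=1}^n k^(5/8) = ∫_0^n x^(5/8) dx + O(n^(5/8)). The integral is n^(1 + 5/8) / (1 + 5/8) = n^((5+8)/8) / ((5+8)/8) = (8/13) · n^(13/8).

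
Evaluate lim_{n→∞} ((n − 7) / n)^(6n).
lim = e^(−42)

Rewrite as (1 − 7/n)^(6n). By the standard limit (1 + x/n)^n → e^x, we have (1 − 7/n)^n → e^(−7), and raising to the 6th power gives e^(−42).
More precisely, ln[(1 − 7/n)^(6n)] = 6n · ln(1 − 7/n) = 6n · (-7/n + O(1/n^2)) = -42 + O(1/n) → -42.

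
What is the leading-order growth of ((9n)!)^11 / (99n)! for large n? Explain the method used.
((9n)!)^11/(99n)! ~ ((2π·9n)^(10/2) / sqrt(11)) · 11^(−11·9n)  →  0

Write N = 9n. Stirling: N! ~ sqrt(2π N)(N/e)^N and (11N)! ~ sqrt(2π·11N)·(11N/e)^(11N).
  (N!)^11/(11N)! ~ (2π N)^(11/2) (N/e)^(11N) / [sqrt(2π·11N) (11N/e)^(11N)]
     = (2π N)^(11/2) / sqrt(2π·11N) · (N/(11N))^(11N)
     = (2π N)^((11−1)/2) / sqrt(11) · 11^(−11N).
Since 11^11 > 1, the factor 11^(−11N) decays exponentially, so the ratio → 0. Substituting N = 9n gives the stated form.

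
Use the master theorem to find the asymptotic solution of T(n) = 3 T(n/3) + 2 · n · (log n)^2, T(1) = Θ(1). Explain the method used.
T(n) = Θ(n · (log n)^3)

Here log_3 3 = 1 and f(n) = 2 · n · (log n)^2 = Θ(n^(log_3 3) · (log n)^2). This is the extended Case 2 of the master theorem (f matches the critical exponent up to log factors), giving T(n) = Θ(n^(log_3 3) · (log n)^(2+1)) = Θ(n · (log n)^3).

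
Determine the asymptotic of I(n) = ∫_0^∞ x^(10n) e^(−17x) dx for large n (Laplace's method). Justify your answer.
I(n) ~ (sqrt(2π·10n) / 17) · (10n/(17e))^(10n)

Write the integrand as exp(10n ln x − 17x) and set f(x) = 10n ln x − 17x. Then f'(x) = 10n/x − 17 = 0 at x* = 10n/17, and f''(x*) = −10n/x*^2 = −17^2/(10n). Laplace's method (interior maximum) gives
  I(n) ~ e^(f(x*)) · sqrt(2π / |f''(x*)|)
        = exp(10n ln(10n/17) − 10n) · sqrt(2π · 10n / 17^2)
        = (10n/17)^(10n) e^(−10n) · sqrt(2π·10n) / 17
        = (sqrt(2π·10n) / 17) · (10n/(17e))^(10n).
This matches Γ(10n+1)/17^(10n+1) with Stirling applied to Γ.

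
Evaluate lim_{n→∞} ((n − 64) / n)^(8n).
lim = e^(−512)

Rewrite as (1 − 64/n)^(8n). By the standard limit (1 + x/n)^n → e^x, we have (1 − 64/n)^n → e^(−64), and raising to the 8th power gives e^(−512).
More precisely, ln[(1 − 64/n)^(8n)] = 8n · ln(1 − 64/n) = 8n · (-64/n + O(1/n^2)) = -512 + O(1/n) → -512.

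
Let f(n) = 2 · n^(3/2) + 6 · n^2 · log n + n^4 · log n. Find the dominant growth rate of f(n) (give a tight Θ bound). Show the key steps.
f(n) ∈ Θ(n^4 · log n)

Compare the terms by growth order. For large n, n^a · (log n)^b dominates n^a' · (log n)^b' iff a > a', or (a = a' and b > b'). Ranking the 3 terms shows the dominant one is n^4 · log n. Hence f(n) ∈ Θ(n^4 · log n).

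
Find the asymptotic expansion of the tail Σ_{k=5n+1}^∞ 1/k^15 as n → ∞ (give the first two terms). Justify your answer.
Σ_{k>5n} 1/k^15 = 1/(14 · (5n)^14) − 1/(2 · (5n)^15) + O(1/(5n)^16)

Compare to the integral: ∫_{5n}^∞ x^(−15) dx = [−x^(−14)/14]_{5n}^∞ = 1/((15−1)·(5n)^14). The Euler-Maclaurin correction adds −f(5n)/2 = −1/(2·(5n)^15). Euler-Maclaurin then gives
  Σ_{k>5n} 1/k^15 = ∫_{5n}^∞ dx/x^15 − 1/(2·(5n)^15) + O(1/(5n)^16).
(Equivalently this is ζ(15) − Σ_{k≤5n} 1/k^15.)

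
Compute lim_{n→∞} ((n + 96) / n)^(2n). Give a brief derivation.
lim = e^192

Rewrite as (1 + 96/n)^(2n). By the standard limit (1 + x/n)^n → e^x, we have (1 + 96/n)^n → e^96, and raising to the 2nd power gives e^192.
More precisely, ln[(1 + 96/n)^(2n)] = 2n · ln(1 + 96/n) = 2n · (96/n + O(1/n^2)) = 192 + O(1/n) → 192.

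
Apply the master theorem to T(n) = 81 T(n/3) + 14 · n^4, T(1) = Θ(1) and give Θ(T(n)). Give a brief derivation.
T(n) = Θ(n^4 log n)

log_3 81 = 4, and f(n) = 14 · n^4 = Θ(n^(log_3 81)). This is Case 2 of the master theorem: T(n) = Θ(f(n) · log n) = Θ(n^4 log n).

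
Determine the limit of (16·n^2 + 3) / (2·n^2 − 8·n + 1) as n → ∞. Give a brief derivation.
lim = 16/2 = 8

For large n the leading n^2 terms dominate both numerator and denominator. Dividing top and bottom by n^2, every other term tends to 0, leaving 16/2 = 8.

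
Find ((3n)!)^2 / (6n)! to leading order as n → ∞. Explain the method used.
((3n)!)^2/(6n)! ~ ((2π·3n)^(1/2) / sqrt(2)) · 2^(−2·3n)  →  0

Write N = 3n. Stirling: N! ~ sqrt(2π N)(N/e)^N and (2N)! ~ sqrt(2π·2N)·(2N/e)^(2N).
  (N!)^2/(2N)! ~ (2π N)^(2/2) (N/e)^(2N) / [sqrt(2π·2N) (2N/e)^(2N)]
     = (2π N)^(2/2) / sqrt(2π·2N) · (N/(2N))^(2N)
     = (2π N)^((2−1)/2) / sqrt(2) · 2^(−2N).
Since 2^2 > 1, the factor 2^(−2N) decays exponentially, so the ratio → 0. Substituting N = 3n gives the stated form.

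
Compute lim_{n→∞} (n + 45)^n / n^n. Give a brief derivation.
lim = e^45

Rewrite as (1 + 45/n)^(n). By the standard limit (1 + x/n)^n → e^x, we have (1 + 45/n)^n → e^45, and raising to the 1st power gives e^45.
More precisely, ln[(1 + 45/n)^(n)] = n · ln(1 + 45/n) = n · (45/n + O(1/n^2)) = 45 + O(1/n) → 45.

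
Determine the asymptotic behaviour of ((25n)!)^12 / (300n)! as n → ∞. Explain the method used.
((25n)!)^12/(300n)! ~ ((2π·25n)^(11/2) / sqrt(12)) · 12^(−12·25n)  →  0

Write N = 25n. Stirling: N! ~ sqrt(2π N)(N/e)^N and (12N)! ~ sqrt(2π·12N)·(12N/e)^(12N).
  (N!)^12/(12N)! ~ (2π N)^(12/2) (N/e)^(12N) / [sqrt(2π·12N) (12N/e)^(12N)]
     = (2π N)^(12/2) / sqrt(2π·12N) · (N/(12N))^(12N)
     = (2π N)^((12−1)/2) / sqrt(12) · 12^(−12N).
Since 12^12 > 1, the factor 12^(−12N) decays exponentially, so the ratio → 0. Substituting N = 25n gives the stated form.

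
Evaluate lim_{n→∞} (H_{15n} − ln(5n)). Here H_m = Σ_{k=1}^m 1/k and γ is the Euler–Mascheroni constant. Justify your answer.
lim = ln 3 + γ

By Euler-Maclaurin, H_m = ln m + γ + O(1/m). So
  H_{15n} − ln(5n) = ln(15n) + γ − ln(5n) + O(1/n)
                       = ln(15/5) + γ + O(1/n).
Hence the limit is ln(15/5) + γ (= ln 3).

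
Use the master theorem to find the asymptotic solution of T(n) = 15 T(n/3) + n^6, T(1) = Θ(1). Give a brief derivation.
T(n) = Θ(n^6)

log_3 15 ≈ 2.465. f(n) = n^6 dominates n^(log_3 15) since 6 > 2.465, and the regularity condition a·f(n/b) = 15·(n/3)^6 = (15/729)·n^6 ≤ c·f(n) holds with c = 15/729 ≈ 0.0206 < 1. So this is Case 3: T(n) = Θ(f(n)) = Θ(n^6).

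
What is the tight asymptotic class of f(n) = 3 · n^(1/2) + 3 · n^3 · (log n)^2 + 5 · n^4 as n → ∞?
f(n) ∈ Θ(n^4)

Compare the terms by growth order. For large n, n^a · (log n)^b dominates n^a' · (log n)^b' iff a > a', or (a = a' and b > b'). Ranking the 3 terms shows the dominant one is 5 · n^4. Hence f(n) ∈ Θ(n^4).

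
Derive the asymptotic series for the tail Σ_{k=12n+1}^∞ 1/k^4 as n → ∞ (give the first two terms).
Σ_{k>12n} 1/k^4 = 1/(3 · (12n)^3) − 1/(2 · (12n)^4) + O(1/(12n)^5)

Compare to the integral: ∫_{12n}^∞ x^(−4) dx = [−x^(−3)/3]_{12n}^∞ = 1/((4−1)·(12n)^3). The Euler-Maclaurin correction adds −f(12n)/2 = −1/(2·(12n)^4). Euler-Maclaurin then gives
  Σ_{k>12n} 1/k^4 = ∫_{12n}^∞ dx/x^4 − 1/(2·(12n)^4) + O(1/(12n)^5).
(Equivalently this is ζ(4) − Σ_{k≤12n} 1/k^4.)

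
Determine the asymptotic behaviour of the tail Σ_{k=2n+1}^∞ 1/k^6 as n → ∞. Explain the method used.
Σ_{k>2n} 1/k^6 ~ 1/(5 · (2n)^5)

Compare to the integral: ∫_{2n}^∞ x^(−6) dx = [−x^(−5)/5]_{2n}^∞ = 1/((6−1)·(2n)^5). Euler-Maclaurin then gives
  Σ_{k>2n} 1/k^6 = ∫_{2n}^∞ dx/x^6 − 1/(2·(2n)^6) + O(1/(2n)^7).
(Equivalently this is ζ(6) − Σ_{k≤2n} 1/k^6.)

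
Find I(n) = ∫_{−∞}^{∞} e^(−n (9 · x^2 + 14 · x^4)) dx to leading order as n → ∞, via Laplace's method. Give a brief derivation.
I(n) ~ sqrt(π/(9n))

φ(x) = 9 · x^2 + 14 · x^4 has its unique global minimum at x* = 0 (since φ'(x) = 18x + 56x^3 = 0 only at x = 0 for real x with both coefficients positive, and φ → ∞ as |x| → ∞). At x* = 0, φ(0) = 0 and φ''(0) = 18. Laplace's method then gives
  I(n) ~ sqrt(2π / (n · φ''(0))) · e^(−n φ(0)) = sqrt(2π / (18n)) = sqrt(π/(9n)).
The 14 · x^4 term contributes only at subleading order (an O(1/n) relative correction).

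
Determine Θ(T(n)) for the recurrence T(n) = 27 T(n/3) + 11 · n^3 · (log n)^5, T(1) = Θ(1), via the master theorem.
T(n) = Θ(n^3 · (log n)^6)

Here log_3 27 = 3 and f(n) = 11 · n^3 · (log n)^5 = Θ(n^(log_3 27) · (log n)^5). This is the extended Case 2 of the master theorem (f matches the critical exponent up to log factors), giving T(n) = Θ(n^(log_3 27) · (log n)^(5+1)) = Θ(n^3 · (log n)^6).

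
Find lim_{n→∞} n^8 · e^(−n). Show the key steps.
lim = 0

Exponentials with base > 1 dominate every fixed polynomial: for any fixed c, n^c / e^n → 0 as n → ∞ (e.g. by the ratio test, or since e^n grows faster than any power of n). Hence n^8 · e^(−n) = n^8 / e^n → 0.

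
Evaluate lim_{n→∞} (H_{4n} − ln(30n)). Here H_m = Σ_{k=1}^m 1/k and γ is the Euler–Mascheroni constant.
lim = ln(2/15) + γ

By Euler-Maclaurin, H_m = ln m + γ + O(1/m). So
  H_{4n} − ln(30n) = ln(4n) + γ − ln(30n) + O(1/n)
                       = ln(4/30) + γ + O(1/n).
Hence the limit is ln(4/30) + γ (= ln(2/15)).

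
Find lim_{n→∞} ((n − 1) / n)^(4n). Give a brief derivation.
lim = e^(−4)

Rewrite as (1 − 1/n)^(4n). By the standard limit (1 + x/n)^n → e^x, we have (1 − 1/n)^n → e^(−1), and raising to the 4th power gives e^(−4).
More precisely, ln[(1 − 1/n)^(4n)] = 4n · ln(1 − 1/n) = 4n · (-1/n + O(1/n^2)) = -4 + O(1/n) → -4.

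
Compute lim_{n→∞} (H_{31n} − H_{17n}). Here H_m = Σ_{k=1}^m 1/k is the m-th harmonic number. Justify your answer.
lim = ln(31/17)

Euler-Maclaurin gives H_m = ln m + γ + 1/(2m) + O(1/m^2). The γ and O(1/m) terms cancel in the difference:
  H_{31n} − H_{17n} = ln(31n) − ln(17n) + O(1/n) = ln(31/17) + O(1/n).
Hence the limit is ln(31/17).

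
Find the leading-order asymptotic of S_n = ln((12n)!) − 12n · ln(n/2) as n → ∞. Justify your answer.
S_n ~ 12n · (ln 24 − 1) + O(ln n)

Stirling: ln((12n)!) = 12n ln(12n) − 12n + O(ln n).
  S_n = 12n ln(12n) − 12n − 12n ln(n/2) + O(ln n)
      = 12n ln(12n) − 12n ln n + 12n ln 2 − 12n + O(ln n)
      = 12n ln 12 + 12n ln 2 − 12n + O(ln n)
      = 12n (ln 24 − 1) + O(ln n).
Numerically ln(24) − 1 ≈ 2.1781.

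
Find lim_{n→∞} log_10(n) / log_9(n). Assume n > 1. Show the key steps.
lim = ln(9) / ln(10) = log_10(9)

Change of base: log_10(n) = ln n / ln 10 and log_9(n) = ln n / ln 9. The ratio is (ln n / ln 10) · (ln 9 / ln n) = ln 9 / ln 10, a constant independent of n. So the limit is ln 9 / ln 10 = log_10(9).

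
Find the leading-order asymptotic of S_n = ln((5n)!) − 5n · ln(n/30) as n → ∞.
S_n ~ 5n · (ln 150 − 1) + O(ln n)

Stirling: ln((5n)!) = 5n ln(5n) − 5n + O(ln n).
  S_n = 5n ln(5n) − 5n − 5n ln(n/30) + O(ln n)
      = 5n ln(5n) − 5n ln n + 5n ln 30 − 5n + O(ln n)
      = 5n ln 5 + 5n ln 30 − 5n + O(ln n)
      = 5n (ln 150 − 1) + O(ln n).
Numerically ln(150) − 1 ≈ 4.0106.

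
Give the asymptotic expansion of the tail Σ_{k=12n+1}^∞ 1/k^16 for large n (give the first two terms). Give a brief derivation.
Σ_{k>12n} 1/k^16 = 1/(15 · (12n)^15) − 1/(2 · (12n)^16) + O(1/(12n)^17)

Compare to the integral: ∫_{12n}^∞ x^(−16) dx = [−x^(−15)/15]_{12n}^∞ = 1/((16−1)·(12n)^15). The Euler-Maclaurin correction adds −f(12n)/2 = −1/(2·(12n)^16). Euler-Maclaurin then gives
  Σ_{k>12n} 1/k^16 = ∫_{12n}^∞ dx/x^16 − 1/(2·(12n)^16) + O(1/(12n)^17).
(Equivalently this is ζ(16) − Σ_{k≤12n} 1/k^16.)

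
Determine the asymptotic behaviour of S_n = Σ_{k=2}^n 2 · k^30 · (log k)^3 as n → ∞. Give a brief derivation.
S_n ~ 2 · n^31 · (log n)^3 / 31

By integral comparison, S_n = ∫_1^n 2 · x^30 · (log x)^3 dx + O(n^30 · (log n)^3). For the integral, the leading term of ∫_1^n x^30 (log x)^3 dx is n^31/31 · (log n)^3 (by repeated integration by parts; each step lowers the log-exponent and produces a relatively O(1/log n) correction). Hence S_n ~ 2 · n^31 · (log n)^3 / 31.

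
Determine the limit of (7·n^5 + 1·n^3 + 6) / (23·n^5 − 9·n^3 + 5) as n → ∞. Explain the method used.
lim = 7/23

For large n the leading n^5 terms dominate both numerator and denominator. Dividing top and bottom by n^5, every other term tends to 0, leaving 7/23.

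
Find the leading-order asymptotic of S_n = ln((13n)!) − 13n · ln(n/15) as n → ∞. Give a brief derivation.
S_n ~ 13n · (ln 195 − 1) + O(ln n)

Stirling: ln((13n)!) = 13n ln(13n) − 13n + O(ln n).
  S_n = 13n ln(13n) − 13n − 13n ln(n/15) + O(ln n)
      = 13n ln(13n) − 13n ln n + 13n ln 15 − 13n + O(ln n)
      = 13n ln 13 + 13n ln 15 − 13n + O(ln n)
      = 13n (ln 195 − 1) + O(ln n).
Numerically ln(195) − 1 ≈ 4.2730.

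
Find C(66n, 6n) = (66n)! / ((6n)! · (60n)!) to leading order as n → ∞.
C(66n, 6n) ~ (285311670611/10000000000)^(6n) · sqrt(11/(20π·6n))

Write N = 6n. Apply Stirling to each factorial:
  (11N)! ~ sqrt(2π·11N) · (11N/e)^(11N),
  N! ~ sqrt(2π N) · (N/e)^N,
  (10N)! ~ sqrt(2π·10N) · (10N/e)^(10N).
The exponential factors combine to (11N)^(11N) / (N^N · (10N)^(10N)) = 11^(11N)/10^(10N) = (11^11/10^10)^N = (285311670611/10000000000)^N.
The square-root prefactors combine to sqrt(2π·11N) / (sqrt(2π N)·sqrt(2π·10N)) = sqrt(11 / (2π·10·N)) = sqrt(11/(20π·6n)).
Substituting N = 6n: C(66n, 6n) ~ (285311670611/10000000000)^(6n) · sqrt(11/(20π·6n)).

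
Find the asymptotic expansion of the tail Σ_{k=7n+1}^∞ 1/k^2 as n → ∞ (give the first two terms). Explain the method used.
Σ_{k>7n} 1/k^2 = 1/(1 · (7n)) − 1/(2 · (7n)^2) + O(1/(7n)^3)

Compare to the integral: ∫_{7n}^∞ x^(−2) dx = [−x^(−1)/1]_{7n}^∞ = 1/((2−1)·(7n)). The Euler-Maclaurin correction adds −f(7n)/2 = −1/(2·(7n)^2). Euler-Maclaurin then gives
  Σ_{k>7n} 1/k^2 = ∫_{7n}^∞ dx/x^2 − 1/(2·(7n)^2) + O(1/(7n)^3).
(Equivalently this is ζ(2) − Σ_{k≤7n} 1/k^2.)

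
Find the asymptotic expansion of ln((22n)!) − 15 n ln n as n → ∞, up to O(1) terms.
ln((22n)!) − 15 n ln n = 7 n ln n + 22(ln 22 − 1) n + (1/2) ln(2π·22n) + O(1/n)

Stirling: ln((22n)!) = 22n ln(22n) − 22n + (1/2) ln(2π·22n) + O(1/n).
Expand 22n ln(22n) = 22n (ln n + ln 22) = 22n ln n + 22n ln 22.
Subtract 15n ln n: leading term is (22 − 15) n ln n = 7 n ln n. The next term is 22n ln 22 − 22n = 22(ln 22 − 1) n. Then the (1/2) ln(2π·22n) correction.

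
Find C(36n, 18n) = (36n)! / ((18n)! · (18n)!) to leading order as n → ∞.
C(36n, 18n) ~ (4)^(18n) · sqrt(1/(π·18n))

Write N = 18n. Apply Stirling to each factorial:
  (2N)! ~ sqrt(2π·2N) · (2N/e)^(2N),
  N! ~ sqrt(2π N) · (N/e)^N,
  (1N)! ~ sqrt(2π·1N) · (1N/e)^(1N).
The exponential factors combine to (2N)^(2N) / (N^N · (1N)^(1N)) = 2^(2N)/1^(1N) = (2^2/1^1)^N = (4)^N.
The square-root prefactors combine to sqrt(2π·2N) / (sqrt(2π N)·sqrt(2π·1N)) = sqrt(2 / (2π·1·N)) = sqrt(1/(π·18n)).
Substituting N = 18n: C(36n, 18n) ~ (4)^(18n) · sqrt(1/(π·18n)).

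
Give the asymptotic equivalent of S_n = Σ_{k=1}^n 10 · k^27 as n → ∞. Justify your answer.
S_n ~ 5 · n^28 / 14

By integral comparison (Euler-Maclaurin), Σ_{k=1}^n 10 · k^27 = 10 · ∫_0^n x^27 dx + O(n^27) = 10 · n^28/28 = 5 · n^28 / 14 + O(n^27). (Equivalently, Faulhaber's formula gives the same leading term.)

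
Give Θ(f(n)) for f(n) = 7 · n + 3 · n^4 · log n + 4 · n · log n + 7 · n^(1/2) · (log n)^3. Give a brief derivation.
f(n) ∈ Θ(n^4 · log n)

Compare the terms by growth order. For large n, n^a · (log n)^b dominates n^a' · (log n)^b' iff a > a', or (a = a' and b > b'). Ranking the 4 terms shows the dominant one is 3 · n^4 · log n. Hence f(n) ∈ Θ(n^4 · log n).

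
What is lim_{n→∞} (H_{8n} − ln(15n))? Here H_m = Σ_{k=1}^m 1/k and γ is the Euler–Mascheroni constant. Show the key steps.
lim = ln(8/15) + γ

By Euler-Maclaurin, H_m = ln m + γ + O(1/m). So
  H_{8n} − ln(15n) = ln(8n) + γ − ln(15n) + O(1/n)
                       = ln(8/15) + γ + O(1/n).
Hence the limit is ln(8/15) + γ.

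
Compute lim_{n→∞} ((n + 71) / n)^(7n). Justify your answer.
lim = e^497

Rewrite as (1 + 71/n)^(7n). By the standard limit (1 + x/n)^n → e^x, we have (1 + 71/n)^n → e^71, and raising to the 7th power gives e^497.
More precisely, ln[(1 + 71/n)^(7n)] = 7n · ln(1 + 71/n) = 7n · (71/n + O(1/n^2)) = 497 + O(1/n) → 497.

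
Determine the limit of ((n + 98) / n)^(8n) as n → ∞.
lim = e^784

Rewrite as (1 + 98/n)^(8n). By the standard limit (1 + x/n)^n → e^x, we have (1 + 98/n)^n → e^98, and raising to the 8th power gives e^784.
More precisely, ln[(1 + 98/n)^(8n)] = 8n · ln(1 + 98/n) = 8n · (98/n + O(1/n^2)) = 784 + O(1/n) → 784.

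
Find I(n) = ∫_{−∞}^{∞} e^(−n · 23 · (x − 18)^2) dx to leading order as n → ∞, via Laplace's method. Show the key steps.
I(n) = sqrt(π/(23n))

Here φ(x) = 23 · (x − 18)^2 has its unique minimum at x* = 18 with φ(x*) = 0 and φ''(x*) = 46. Laplace's method gives
  I(n) ~ e^(−n φ(x*)) · sqrt(2π / (n · φ''(x*))) = sqrt(2π / (46n)) = sqrt(π/(23n)).
This is exact: substituting u = (x − 18)·sqrt(23n) gives I(n) = (1/sqrt(23n)) ∫_{−∞}^{∞} e^(−u^2) du = sqrt(π/(23n)).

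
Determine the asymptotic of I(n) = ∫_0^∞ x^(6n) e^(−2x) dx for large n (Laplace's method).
I(n) ~ (sqrt(2π·6n) / 2) · (6n/(2e))^(6n)

Write the integrand as exp(6n ln x − 2x) and set f(x) = 6n ln x − 2x. Then f'(x) = 6n/x − 2 = 0 at x* = 6n/2, and f''(x*) = −6n/x*^2 = −2^2/(6n). Laplace's method (interior maximum) gives
  I(n) ~ e^(f(x*)) · sqrt(2π / |f''(x*)|)
        = exp(6n ln(6n/2) − 6n) · sqrt(2π · 6n / 2^2)
        = (6n/2)^(6n) e^(−6n) · sqrt(2π·6n) / 2
        = (sqrt(2π·6n) / 2) · (6n/(2e))^(6n).
This matches Γ(6n+1)/2^(6n+1) with Stirling applied to Γ.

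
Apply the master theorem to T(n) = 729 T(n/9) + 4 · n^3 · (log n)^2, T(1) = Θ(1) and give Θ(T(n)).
T(n) = Θ(n^3 · (log n)^3)

Here log_9 729 = 3 and f(n) = 4 · n^3 · (log n)^2 = Θ(n^(log_9 729) · (log n)^2). This is the extended Case 2 of the master theorem (f matches the critical exponent up to log factors), giving T(n) = Θ(n^(log_9 729) · (log n)^(2+1)) = Θ(n^3 · (log n)^3).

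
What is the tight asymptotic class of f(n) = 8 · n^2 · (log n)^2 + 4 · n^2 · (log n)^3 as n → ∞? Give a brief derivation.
f(n) ∈ Θ(n^2 · (log n)^3)

Compare the terms by growth order. For large n, n^a · (log n)^b dominates n^a' · (log n)^b' iff a > a', or (a = a' and b > b'). Ranking the 2 terms shows the dominant one is 4 · n^2 · (log n)^3. Hence f(n) ∈ Θ(n^2 · (log n)^3).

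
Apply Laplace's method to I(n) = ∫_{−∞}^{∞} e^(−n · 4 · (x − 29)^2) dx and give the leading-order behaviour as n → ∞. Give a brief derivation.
I(n) = sqrt(π/(4n))

Here φ(x) = 4 · (x − 29)^2 has its unique minimum at x* = 29 with φ(x*) = 0 and φ''(x*) = 8. Laplace's method gives
  I(n) ~ e^(−n φ(x*)) · sqrt(2π / (n · φ''(x*))) = sqrt(2π / (8n)) = sqrt(π/(4n)).
This is exact: substituting u = (x − 29)·sqrt(4n) gives I(n) = (1/sqrt(4n)) ∫_{−∞}^{∞} e^(−u^2) du = sqrt(π/(4n)).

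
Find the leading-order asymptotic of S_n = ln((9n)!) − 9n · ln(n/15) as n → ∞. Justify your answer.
S_n ~ 9n · (ln 135 − 1) + O(ln n)

Stirling: ln((9n)!) = 9n ln(9n) − 9n + O(ln n).
  S_n = 9n ln(9n) − 9n − 9n ln(n/15) + O(ln n)
      = 9n ln(9n) − 9n ln n + 9n ln 15 − 9n + O(ln n)
      = 9n ln 9 + 9n ln 15 − 9n + O(ln n)
      = 9n (ln 135 − 1) + O(ln n).
Numerically ln(135) − 1 ≈ 3.9053.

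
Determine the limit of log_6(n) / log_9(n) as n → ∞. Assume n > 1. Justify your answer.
lim = ln(9) / ln(6) = log_6(9)

Change of base: log_6(n) = ln n / ln 6 and log_9(n) = ln n / ln 9. The ratio is (ln n / ln 6) · (ln 9 / ln n) = ln 9 / ln 6, a constant independent of n. So the limit is ln 9 / ln 6 = log_6(9).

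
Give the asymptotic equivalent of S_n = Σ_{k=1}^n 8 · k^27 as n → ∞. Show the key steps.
S_n ~ 2 · n^28 / 7

By integral comparison (Euler-Maclaurin), Σ_{k=1}^n 8 · k^27 = 8 · ∫_0^n x^27 dx + O(n^27) = 8 · n^28/28 = 2 · n^28 / 7 + O(n^27). (Equivalently, Faulhaber's formula gives the same leading term.)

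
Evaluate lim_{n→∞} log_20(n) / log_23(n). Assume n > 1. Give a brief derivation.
lim = ln(23) / ln(20) = log_20(23)

Change of base: log_20(n) = ln n / ln 20 and log_23(n) = ln n / ln 23. The ratio is (ln n / ln 20) · (ln 23 / ln n) = ln 23 / ln 20, a constant independent of n. So the limit is ln 23 / ln 20 = log_20(23).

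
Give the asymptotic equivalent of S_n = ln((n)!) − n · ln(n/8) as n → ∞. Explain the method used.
S_n ~ n · (ln 8 − 1) + O(ln n)

Stirling: ln((n)!) = n ln(n) − n + O(ln n).
  S_n = n ln(n) − n − n ln(n/8) + O(ln n)
      = n ln(n) − n ln n + n ln 8 − n + O(ln n)
      = n ln 8 − n + O(ln n)
      = n (ln 8 − 1) + O(ln n).
Numerically ln(8) − 1 ≈ 1.0794.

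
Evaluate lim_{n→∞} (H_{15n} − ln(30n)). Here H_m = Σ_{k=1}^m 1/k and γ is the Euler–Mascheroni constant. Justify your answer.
lim = −ln 2 + γ

By Euler-Maclaurin, H_m = ln m + γ + O(1/m). So
  H_{15n} − ln(30n) = ln(15n) + γ − ln(30n) + O(1/n)
                       = ln(15/30) + γ + O(1/n).
Hence the limit is ln(15/30) + γ (= −ln 2).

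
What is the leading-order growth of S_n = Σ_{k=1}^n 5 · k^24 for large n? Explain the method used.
S_n ~ n^25 / 5

By integral comparison (Euler-Maclaurin), Σ_{k=1}^n 5 · k^24 = 5 · ∫_0^n x^24 dx + O(n^24) = 5 · n^25/25 = n^25 / 5 + O(n^24). (Equivalently, Faulhaber's formula gives the same leading term.)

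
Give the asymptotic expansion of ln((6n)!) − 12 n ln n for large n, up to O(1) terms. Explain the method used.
ln((6n)!) − 12 n ln n = −6 n ln n + 6(ln 6 − 1) n + (1/2) ln(2π·6n) + O(1/n)

Stirling: ln((6n)!) = 6n ln(6n) − 6n + (1/2) ln(2π·6n) + O(1/n).
Expand 6n ln(6n) = 6n (ln n + ln 6) = 6n ln n + 6n ln 6.
Subtract 12n ln n: leading term is (6 − 12) n ln n = −6 n ln n. The next term is 6n ln 6 − 6n = 6(ln 6 − 1) n. Then the (1/2) ln(2π·6n) correction.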